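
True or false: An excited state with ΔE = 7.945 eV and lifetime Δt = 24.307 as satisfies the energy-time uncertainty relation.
No, it violates the uncertainty relation.

Calculate the product ΔEΔt:
ΔE = 7.945 eV = 1.273e-18 J
ΔEΔt = (1.273e-18 J) × (2.431e-17 s)
ΔEΔt = 3.094e-35 J·s

Compare to the minimum allowed value ℏ/2:
ℏ/2 = 5.273e-35 J·s

Since ΔEΔt = 3.094e-35 J·s < 5.273e-35 J·s = ℏ/2,
this violates the uncertainty relation.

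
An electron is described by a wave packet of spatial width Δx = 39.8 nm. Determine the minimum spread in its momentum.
1.325 × 10^-27 kg·m/s

For a wave packet, the spatial width Δx and momentum spread Δp are related by the uncertainty principle:
ΔxΔp ≥ ℏ/2

The minimum momentum spread is:
Δp_min = ℏ/(2Δx)
Δp_min = (1.055e-34 J·s) / (2 × 3.980e-08 m)
Δp_min = 1.325e-27 kg·m/s

A wave packet cannot have both a well-defined position and well-defined momentum.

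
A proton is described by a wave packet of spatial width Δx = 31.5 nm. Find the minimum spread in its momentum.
1.674 × 10^-27 kg·m/s

For a wave packet, the spatial width Δx and momentum spread Δp are related by the uncertainty principle:
ΔxΔp ≥ ℏ/2

The minimum momentum spread is:
Δp_min = ℏ/(2Δx)
Δp_min = (1.055e-34 J·s) / (2 × 3.150e-08 m)
Δp_min = 1.674e-27 kg·m/s

A wave packet cannot have both a well-defined position and well-defined momentum.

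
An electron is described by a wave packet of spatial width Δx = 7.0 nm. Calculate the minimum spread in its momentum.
7.533 × 10^-27 kg·m/s

For a wave packet, the spatial width Δx and momentum spread Δp are related by the uncertainty principle:
ΔxΔp ≥ ℏ/2

The minimum momentum spread is:
Δp_min = ℏ/(2Δx)
Δp_min = (1.055e-34 J·s) / (2 × 7.000e-09 m)
Δp_min = 7.533e-27 kg·m/s

A wave packet cannot have both a well-defined position and well-defined momentum.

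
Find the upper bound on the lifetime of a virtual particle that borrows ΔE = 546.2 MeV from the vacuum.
6.025 × 10^-25 s

Using the energy-time uncertainty principle:
ΔEΔt ≥ ℏ/2

For a virtual particle borrowing energy ΔE, the maximum lifetime is:
Δt_max = ℏ/(2ΔE)

Converting energy:
ΔE = 546.2 MeV = 8.751e-11 J

Δt_max = (1.055e-34 J·s) / (2 × 8.751e-11 J)
Δt_max = 6.025e-25 s = 6.025 × 10^-25 s

Virtual particles with higher borrowed energy exist for shorter times.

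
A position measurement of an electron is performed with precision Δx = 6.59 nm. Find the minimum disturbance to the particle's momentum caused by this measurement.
8.001 × 10^-27 kg·m/s

The uncertainty principle implies that measuring position disturbs momentum:
ΔxΔp ≥ ℏ/2

When we measure position with precision Δx, we necessarily introduce a momentum uncertainty:
Δp ≥ ℏ/(2Δx)
Δp_min = (1.055e-34 J·s) / (2 × 6.590e-09 m)
Δp_min = 8.001e-27 kg·m/s

The more precisely we measure position, the greater the momentum disturbance.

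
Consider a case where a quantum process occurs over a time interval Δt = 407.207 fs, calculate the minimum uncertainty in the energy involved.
808.203 μeV

Using the energy-time uncertainty principle:
ΔEΔt ≥ ℏ/2

The minimum uncertainty in energy is:
ΔE_min = ℏ/(2Δt)
ΔE_min = (1.055e-34 J·s) / (2 × 4.072e-13 s)
ΔE_min = 1.295e-22 J = 808.203 μeV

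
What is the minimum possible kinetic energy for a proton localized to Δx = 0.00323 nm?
497.221 meV

Localizing a particle requires giving it sufficient momentum uncertainty:

1. From uncertainty principle: Δp ≥ ℏ/(2Δx)
   Δp_min = (1.055e-34 J·s) / (2 × 3.230e-12 m)
   Δp_min = 1.632e-23 kg·m/s

2. This momentum uncertainty corresponds to kinetic energy:
   KE ≈ (Δp)²/(2m) = (1.632e-23)²/(2 × 1.673e-27 kg)
   KE = 7.966e-20 J = 497.221 meV

Tighter localization requires more energy.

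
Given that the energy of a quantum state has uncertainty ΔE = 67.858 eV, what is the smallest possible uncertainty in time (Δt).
4.850 as

Using the energy-time uncertainty principle:
ΔEΔt ≥ ℏ/2

The minimum uncertainty in time is:
Δt_min = ℏ/(2ΔE)
Δt_min = (1.055e-34 J·s) / (2 × 1.087e-17 J)
Δt_min = 4.850e-18 s = 4.850 as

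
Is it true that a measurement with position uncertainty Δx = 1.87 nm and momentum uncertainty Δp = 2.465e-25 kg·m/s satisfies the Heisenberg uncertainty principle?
Yes, it satisfies the uncertainty principle.

Calculate the product ΔxΔp:
ΔxΔp = (1.870e-09 m) × (2.465e-25 kg·m/s)
ΔxΔp = 4.610e-34 J·s

Compare to the minimum allowed value ℏ/2:
ℏ/2 = 5.273e-35 J·s

Since ΔxΔp = 4.610e-34 J·s ≥ 5.273e-35 J·s = ℏ/2,
the measurement satisfies the uncertainty principle.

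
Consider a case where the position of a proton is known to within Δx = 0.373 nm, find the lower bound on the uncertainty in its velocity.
84.516 m/s

Using the Heisenberg uncertainty principle and Δp = mΔv:
ΔxΔp ≥ ℏ/2
Δx(mΔv) ≥ ℏ/2

The minimum uncertainty in velocity is:
Δv_min = ℏ/(2mΔx)
Δv_min = (1.055e-34 J·s) / (2 × 1.673e-27 kg × 3.730e-10 m)
Δv_min = 8.452e+01 m/s = 84.516 m/s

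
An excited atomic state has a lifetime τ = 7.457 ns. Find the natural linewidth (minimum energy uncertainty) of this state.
44.134 neV

Using the energy-time uncertainty principle:
ΔEΔt ≥ ℏ/2

The lifetime τ represents the time uncertainty Δt.
The natural linewidth (minimum energy uncertainty) is:

ΔE = ℏ/(2τ)
ΔE = (1.055e-34 J·s) / (2 × 7.457e-09 s)
ΔE = 7.071e-27 J = 44.134 neV

This natural linewidth limits the precision of spectroscopic measurements.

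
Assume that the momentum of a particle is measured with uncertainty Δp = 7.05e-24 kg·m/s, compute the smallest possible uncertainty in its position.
7.479 pm

Using the Heisenberg uncertainty principle:
ΔxΔp ≥ ℏ/2

The minimum uncertainty in position is:
Δx_min = ℏ/(2Δp)
Δx_min = (1.055e-34 J·s) / (2 × 7.050e-24 kg·m/s)
Δx_min = 7.479e-12 m = 7.479 pm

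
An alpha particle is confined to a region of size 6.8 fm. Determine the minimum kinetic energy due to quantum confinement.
28.240 keV

Using the uncertainty principle:

1. Position uncertainty: Δx ≈ 6.800e-15 m
2. Minimum momentum uncertainty: Δp = ℏ/(2Δx) = 7.754e-21 kg·m/s
3. Minimum kinetic energy:
   KE = (Δp)²/(2m) = (7.754e-21)²/(2 × 6.645e-27 kg)
   KE = 4.525e-15 J = 28.240 keV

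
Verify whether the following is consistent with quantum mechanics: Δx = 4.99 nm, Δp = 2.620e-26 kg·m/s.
Yes, it satisfies the uncertainty principle.

Calculate the product ΔxΔp:
ΔxΔp = (4.990e-09 m) × (2.620e-26 kg·m/s)
ΔxΔp = 1.307e-34 J·s

Compare to the minimum allowed value ℏ/2:
ℏ/2 = 5.273e-35 J·s

Since ΔxΔp = 1.307e-34 J·s ≥ 5.273e-35 J·s = ℏ/2,
the measurement satisfies the uncertainty principle.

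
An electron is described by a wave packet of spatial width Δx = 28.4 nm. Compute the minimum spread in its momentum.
1.857 × 10^-27 kg·m/s

For a wave packet, the spatial width Δx and momentum spread Δp are related by the uncertainty principle:
ΔxΔp ≥ ℏ/2

The minimum momentum spread is:
Δp_min = ℏ/(2Δx)
Δp_min = (1.055e-34 J·s) / (2 × 2.840e-08 m)
Δp_min = 1.857e-27 kg·m/s

A wave packet cannot have both a well-defined position and well-defined momentum.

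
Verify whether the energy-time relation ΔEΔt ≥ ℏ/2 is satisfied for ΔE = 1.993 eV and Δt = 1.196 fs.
Yes, it satisfies the uncertainty relation.

Calculate the product ΔEΔt:
ΔE = 1.993 eV = 3.193e-19 J
ΔEΔt = (3.193e-19 J) × (1.196e-15 s)
ΔEΔt = 3.819e-34 J·s

Compare to the minimum allowed value ℏ/2:
ℏ/2 = 5.273e-35 J·s

Since ΔEΔt = 3.819e-34 J·s ≥ 5.273e-35 J·s = ℏ/2,
this satisfies the uncertainty relation.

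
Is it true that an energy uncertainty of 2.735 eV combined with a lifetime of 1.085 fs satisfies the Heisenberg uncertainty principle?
Yes, it satisfies the uncertainty relation.

Calculate the product ΔEΔt:
ΔE = 2.735 eV = 4.382e-19 J
ΔEΔt = (4.382e-19 J) × (1.085e-15 s)
ΔEΔt = 4.754e-34 J·s

Compare to the minimum allowed value ℏ/2:
ℏ/2 = 5.273e-35 J·s

Since ΔEΔt = 4.754e-34 J·s ≥ 5.273e-35 J·s = ℏ/2,
this satisfies the uncertainty relation.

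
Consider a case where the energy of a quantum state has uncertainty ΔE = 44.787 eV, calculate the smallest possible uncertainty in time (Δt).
7.348 as

Using the energy-time uncertainty principle:
ΔEΔt ≥ ℏ/2

The minimum uncertainty in time is:
Δt_min = ℏ/(2ΔE)
Δt_min = (1.055e-34 J·s) / (2 × 7.176e-18 J)
Δt_min = 7.348e-18 s = 7.348 as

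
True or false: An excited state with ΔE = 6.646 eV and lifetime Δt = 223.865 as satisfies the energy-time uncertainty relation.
Yes, it satisfies the uncertainty relation.

Calculate the product ΔEΔt:
ΔE = 6.646 eV = 1.065e-18 J
ΔEΔt = (1.065e-18 J) × (2.239e-16 s)
ΔEΔt = 2.384e-34 J·s

Compare to the minimum allowed value ℏ/2:
ℏ/2 = 5.273e-35 J·s

Since ΔEΔt = 2.384e-34 J·s ≥ 5.273e-35 J·s = ℏ/2,
this satisfies the uncertainty relation.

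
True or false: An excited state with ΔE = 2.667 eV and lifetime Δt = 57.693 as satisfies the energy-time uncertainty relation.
No, it violates the uncertainty relation.

Calculate the product ΔEΔt:
ΔE = 2.667 eV = 4.273e-19 J
ΔEΔt = (4.273e-19 J) × (5.769e-17 s)
ΔEΔt = 2.465e-35 J·s

Compare to the minimum allowed value ℏ/2:
ℏ/2 = 5.273e-35 J·s

Since ΔEΔt = 2.465e-35 J·s < 5.273e-35 J·s = ℏ/2,
this violates the uncertainty relation.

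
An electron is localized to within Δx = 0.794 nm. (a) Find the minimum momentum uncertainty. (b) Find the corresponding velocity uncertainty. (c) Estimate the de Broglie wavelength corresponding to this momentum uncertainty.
(a) Δp_min = 6.641 × 10^-26 kg·m/s
(b) Δv_min = 72.902 km/s
(c) λ_dB = 9.978 nm

Step-by-step:

(a) From the uncertainty principle:
Δp_min = ℏ/(2Δx) = (1.055e-34 J·s)/(2 × 7.940e-10 m) = 6.641e-26 kg·m/s

(b) The velocity uncertainty:
Δv = Δp/m = (6.641e-26 kg·m/s)/(9.109e-31 kg) = 7.290e+04 m/s = 72.902 km/s

(c) The de Broglie wavelength for this momentum:
λ = h/p = (6.626e-34 J·s)/(6.641e-26 kg·m/s) = 9.978e-09 m = 9.978 nm

Note: The de Broglie wavelength is comparable to the localization size, as expected from wave-particle duality.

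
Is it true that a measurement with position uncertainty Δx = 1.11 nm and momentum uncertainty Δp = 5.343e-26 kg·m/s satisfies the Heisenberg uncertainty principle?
Yes, it satisfies the uncertainty principle.

Calculate the product ΔxΔp:
ΔxΔp = (1.110e-09 m) × (5.343e-26 kg·m/s)
ΔxΔp = 5.931e-35 J·s

Compare to the minimum allowed value ℏ/2:
ℏ/2 = 5.273e-35 J·s

Since ΔxΔp = 5.931e-35 J·s ≥ 5.273e-35 J·s = ℏ/2,
the measurement satisfies the uncertainty principle.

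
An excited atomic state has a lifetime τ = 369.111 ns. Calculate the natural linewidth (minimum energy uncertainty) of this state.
891.618 peV

Using the energy-time uncertainty principle:
ΔEΔt ≥ ℏ/2

The lifetime τ represents the time uncertainty Δt.
The natural linewidth (minimum energy uncertainty) is:

ΔE = ℏ/(2τ)
ΔE = (1.055e-34 J·s) / (2 × 3.691e-07 s)
ΔE = 1.429e-28 J = 891.618 peV

This natural linewidth limits the precision of spectroscopic measurements.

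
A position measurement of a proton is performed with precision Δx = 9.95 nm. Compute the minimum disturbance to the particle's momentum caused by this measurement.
5.299 × 10^-27 kg·m/s

The uncertainty principle implies that measuring position disturbs momentum:
ΔxΔp ≥ ℏ/2

When we measure position with precision Δx, we necessarily introduce a momentum uncertainty:
Δp ≥ ℏ/(2Δx)
Δp_min = (1.055e-34 J·s) / (2 × 9.950e-09 m)
Δp_min = 5.299e-27 kg·m/s

The more precisely we measure position, the greater the momentum disturbance.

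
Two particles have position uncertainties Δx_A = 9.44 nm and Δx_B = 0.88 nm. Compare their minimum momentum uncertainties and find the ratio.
Particle B has the larger minimum momentum uncertainty, by a factor of 10.73.

For each particle, the minimum momentum uncertainty is Δp_min = ℏ/(2Δx):

Particle A: Δp_A = ℏ/(2×9.440e-09 m) = 5.586e-27 kg·m/s
Particle B: Δp_B = ℏ/(2×8.800e-10 m) = 5.992e-26 kg·m/s

Ratio: Δp_B/Δp_A = 10.73

Since Δp_min ∝ 1/Δx, the particle with smaller position uncertainty (B) has larger momentum uncertainty.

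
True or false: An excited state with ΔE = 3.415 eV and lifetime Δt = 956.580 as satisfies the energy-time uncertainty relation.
Yes, it satisfies the uncertainty relation.

Calculate the product ΔEΔt:
ΔE = 3.415 eV = 5.471e-19 J
ΔEΔt = (5.471e-19 J) × (9.566e-16 s)
ΔEΔt = 5.234e-34 J·s

Compare to the minimum allowed value ℏ/2:
ℏ/2 = 5.273e-35 J·s

Since ΔEΔt = 5.234e-34 J·s ≥ 5.273e-35 J·s = ℏ/2,
this satisfies the uncertainty relation.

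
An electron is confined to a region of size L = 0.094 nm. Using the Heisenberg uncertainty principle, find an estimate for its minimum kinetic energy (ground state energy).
1.078 eV

Using the uncertainty principle to estimate ground state energy:

1. The position uncertainty is approximately the confinement size:
   Δx ≈ L = 9.400e-11 m

2. From ΔxΔp ≥ ℏ/2, the minimum momentum uncertainty is:
   Δp ≈ ℏ/(2L) = 5.609e-25 kg·m/s

3. The kinetic energy is approximately:
   KE ≈ (Δp)²/(2m) = (5.609e-25)²/(2 × 9.109e-31 kg)
   KE ≈ 1.727e-19 J = 1.078 eV

This is an order-of-magnitude estimate of the ground state energy.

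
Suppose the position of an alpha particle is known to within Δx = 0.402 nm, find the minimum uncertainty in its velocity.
19.740 m/s

Using the Heisenberg uncertainty principle and Δp = mΔv:
ΔxΔp ≥ ℏ/2
Δx(mΔv) ≥ ℏ/2

The minimum uncertainty in velocity is:
Δv_min = ℏ/(2mΔx)
Δv_min = (1.055e-34 J·s) / (2 × 6.645e-27 kg × 4.020e-10 m)
Δv_min = 1.974e+01 m/s = 19.740 m/s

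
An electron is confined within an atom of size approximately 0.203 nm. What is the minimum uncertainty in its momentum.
2.597 × 10^-25 kg·m/s

Using the Heisenberg uncertainty principle:
ΔxΔp ≥ ℏ/2

With Δx ≈ L = 2.030e-10 m (the confinement size):
Δp_min = ℏ/(2Δx)
Δp_min = (1.055e-34 J·s) / (2 × 2.030e-10 m)
Δp_min = 2.597e-25 kg·m/s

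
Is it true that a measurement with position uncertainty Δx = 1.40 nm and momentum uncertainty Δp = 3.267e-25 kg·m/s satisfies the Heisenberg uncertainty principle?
Yes, it satisfies the uncertainty principle.

Calculate the product ΔxΔp:
ΔxΔp = (1.400e-09 m) × (3.267e-25 kg·m/s)
ΔxΔp = 4.574e-34 J·s

Compare to the minimum allowed value ℏ/2:
ℏ/2 = 5.273e-35 J·s

Since ΔxΔp = 4.574e-34 J·s ≥ 5.273e-35 J·s = ℏ/2,
the measurement satisfies the uncertainty principle.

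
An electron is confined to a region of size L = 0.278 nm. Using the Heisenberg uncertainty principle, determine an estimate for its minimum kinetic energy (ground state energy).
123.246 meV

Using the uncertainty principle to estimate ground state energy:

1. The position uncertainty is approximately the confinement size:
   Δx ≈ L = 2.780e-10 m

2. From ΔxΔp ≥ ℏ/2, the minimum momentum uncertainty is:
   Δp ≈ ℏ/(2L) = 1.897e-25 kg·m/s

3. The kinetic energy is approximately:
   KE ≈ (Δp)²/(2m) = (1.897e-25)²/(2 × 9.109e-31 kg)
   KE ≈ 1.975e-20 J = 123.246 meV

This is an order-of-magnitude estimate of the ground state energy.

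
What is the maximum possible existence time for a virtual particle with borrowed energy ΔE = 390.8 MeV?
8.421 × 10^-25 s

Using the energy-time uncertainty principle:
ΔEΔt ≥ ℏ/2

For a virtual particle borrowing energy ΔE, the maximum lifetime is:
Δt_max = ℏ/(2ΔE)

Converting energy:
ΔE = 390.8 MeV = 6.261e-11 J

Δt_max = (1.055e-34 J·s) / (2 × 6.261e-11 J)
Δt_max = 8.421e-25 s = 8.421 × 10^-25 s

Virtual particles with higher borrowed energy exist for shorter times.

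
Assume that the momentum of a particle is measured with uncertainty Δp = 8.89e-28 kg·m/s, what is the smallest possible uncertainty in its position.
59.312 nm

Using the Heisenberg uncertainty principle:
ΔxΔp ≥ ℏ/2

The minimum uncertainty in position is:
Δx_min = ℏ/(2Δp)
Δx_min = (1.055e-34 J·s) / (2 × 8.890e-28 kg·m/s)
Δx_min = 5.931e-08 m = 59.312 nm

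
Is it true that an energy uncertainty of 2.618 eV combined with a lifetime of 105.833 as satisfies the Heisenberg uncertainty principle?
No, it violates the uncertainty relation.

Calculate the product ΔEΔt:
ΔE = 2.618 eV = 4.194e-19 J
ΔEΔt = (4.194e-19 J) × (1.058e-16 s)
ΔEΔt = 4.439e-35 J·s

Compare to the minimum allowed value ℏ/2:
ℏ/2 = 5.273e-35 J·s

Since ΔEΔt = 4.439e-35 J·s < 5.273e-35 J·s = ℏ/2,
this violates the uncertainty relation.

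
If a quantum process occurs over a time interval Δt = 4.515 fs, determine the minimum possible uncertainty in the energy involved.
72.892 meV

Using the energy-time uncertainty principle:
ΔEΔt ≥ ℏ/2

The minimum uncertainty in energy is:
ΔE_min = ℏ/(2Δt)
ΔE_min = (1.055e-34 J·s) / (2 × 4.515e-15 s)
ΔE_min = 1.168e-20 J = 72.892 meV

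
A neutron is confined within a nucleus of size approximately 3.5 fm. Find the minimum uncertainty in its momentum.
1.507 × 10^-20 kg·m/s

Using the Heisenberg uncertainty principle:
ΔxΔp ≥ ℏ/2

With Δx ≈ L = 3.500e-15 m (the confinement size):
Δp_min = ℏ/(2Δx)
Δp_min = (1.055e-34 J·s) / (2 × 3.500e-15 m)
Δp_min = 1.507e-20 kg·m/s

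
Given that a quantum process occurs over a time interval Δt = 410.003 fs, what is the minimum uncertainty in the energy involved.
802.692 μeV

Using the energy-time uncertainty principle:
ΔEΔt ≥ ℏ/2

The minimum uncertainty in energy is:
ΔE_min = ℏ/(2Δt)
ΔE_min = (1.055e-34 J·s) / (2 × 4.100e-13 s)
ΔE_min = 1.286e-22 J = 802.692 μeV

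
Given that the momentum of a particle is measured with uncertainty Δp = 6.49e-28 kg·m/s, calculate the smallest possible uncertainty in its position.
81.246 nm

Using the Heisenberg uncertainty principle:
ΔxΔp ≥ ℏ/2

The minimum uncertainty in position is:
Δx_min = ℏ/(2Δp)
Δx_min = (1.055e-34 J·s) / (2 × 6.490e-28 kg·m/s)
Δx_min = 8.125e-08 m = 81.246 nm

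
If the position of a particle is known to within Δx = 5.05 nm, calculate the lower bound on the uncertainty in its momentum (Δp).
1.044 × 10^-26 kg·m/s

Using the Heisenberg uncertainty principle:
ΔxΔp ≥ ℏ/2

The minimum uncertainty in momentum is:
Δp_min = ℏ/(2Δx)
Δp_min = (1.055e-34 J·s) / (2 × 5.050e-09 m)
Δp_min = 1.044e-26 kg·m/s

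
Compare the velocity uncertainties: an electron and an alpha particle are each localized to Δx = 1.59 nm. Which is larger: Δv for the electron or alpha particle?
The electron has the larger minimum velocity uncertainty, by a ratio of 7294.3.

For both particles, Δp_min = ℏ/(2Δx) = 3.316e-26 kg·m/s (same for both).

The velocity uncertainty is Δv = Δp/m:
- electron: Δv = 3.316e-26 / 9.109e-31 = 3.640e+04 m/s = 36.405 km/s
- alpha particle: Δv = 3.316e-26 / 6.645e-27 = 4.991e+00 m/s = 4.991 m/s

Ratio: 3.640e+04 / 4.991e+00 = 7294.3

The lighter particle has larger velocity uncertainty because Δv ∝ 1/m.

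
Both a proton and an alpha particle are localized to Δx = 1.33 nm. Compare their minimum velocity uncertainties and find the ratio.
The proton has the larger minimum velocity uncertainty, by a ratio of 4.0.

For both particles, Δp_min = ℏ/(2Δx) = 3.965e-26 kg·m/s (same for both).

The velocity uncertainty is Δv = Δp/m:
- proton: Δv = 3.965e-26 / 1.673e-27 = 2.370e+01 m/s = 23.703 m/s
- alpha particle: Δv = 3.965e-26 / 6.645e-27 = 5.967e+00 m/s = 5.967 m/s

Ratio: 2.370e+01 / 5.967e+00 = 4.0

The lighter particle has larger velocity uncertainty because Δv ∝ 1/m.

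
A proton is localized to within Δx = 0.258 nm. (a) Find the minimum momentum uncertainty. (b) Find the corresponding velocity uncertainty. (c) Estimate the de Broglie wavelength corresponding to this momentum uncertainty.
(a) Δp_min = 2.044 × 10^-25 kg·m/s
(b) Δv_min = 122.188 m/s
(c) λ_dB = 3.242 nm

Step-by-step:

(a) From the uncertainty principle:
Δp_min = ℏ/(2Δx) = (1.055e-34 J·s)/(2 × 2.580e-10 m) = 2.044e-25 kg·m/s

(b) The velocity uncertainty:
Δv = Δp/m = (2.044e-25 kg·m/s)/(1.673e-27 kg) = 1.222e+02 m/s = 122.188 m/s

(c) The de Broglie wavelength for this momentum:
λ = h/p = (6.626e-34 J·s)/(2.044e-25 kg·m/s) = 3.242e-09 m = 3.242 nm

Note: The de Broglie wavelength is comparable to the localization size, as expected from wave-particle duality.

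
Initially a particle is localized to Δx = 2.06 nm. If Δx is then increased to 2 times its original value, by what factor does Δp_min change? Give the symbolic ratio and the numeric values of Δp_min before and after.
Original Δp_min = 2.560 × 10^-26 kg·m/s; new Δp'_min = 1.280 × 10^-26 kg·m/s; ratio Δp'_min/Δp_min = 1/2.

From the uncertainty principle ΔxΔp ≥ ℏ/2, the minimum momentum uncertainty is Δp_min = ℏ/(2Δx).

Original (Δx = 2.06 nm = 2.060e-09 m):
Δp_min = (1.055e-34 J·s)/(2 × 2.060e-09 m) = 2.560e-26 kg·m/s

When Δx → 2Δx:
Δp'_min = ℏ/(2 × 2Δx) = (1/2) × ℏ/(2Δx) = (1/2) × Δp_min
Δp'_min = 1/2 × 2.560e-26 kg·m/s = 1.280e-26 kg·m/s

Since Δp_min ∝ 1/Δx, when Δx is increased to 2 times its original value, Δp_min decreases to 1/2 of its original value.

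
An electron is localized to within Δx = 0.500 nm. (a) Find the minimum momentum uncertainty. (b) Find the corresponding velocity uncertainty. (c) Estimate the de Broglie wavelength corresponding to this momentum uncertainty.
(a) Δp_min = 1.055 × 10^-25 kg·m/s
(b) Δv_min = 115.768 km/s
(c) λ_dB = 6.283 nm

Step-by-step:

(a) From the uncertainty principle:
Δp_min = ℏ/(2Δx) = (1.055e-34 J·s)/(2 × 5.000e-10 m) = 1.055e-25 kg·m/s

(b) The velocity uncertainty:
Δv = Δp/m = (1.055e-25 kg·m/s)/(9.109e-31 kg) = 1.158e+05 m/s = 115.768 km/s

(c) The de Broglie wavelength for this momentum:
λ = h/p = (6.626e-34 J·s)/(1.055e-25 kg·m/s) = 6.283e-09 m = 6.283 nm

Note: The de Broglie wavelength is comparable to the localization size, as expected from wave-particle duality.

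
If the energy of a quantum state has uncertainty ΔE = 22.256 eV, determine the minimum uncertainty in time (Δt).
14.787 as

Using the energy-time uncertainty principle:
ΔEΔt ≥ ℏ/2

The minimum uncertainty in time is:
Δt_min = ℏ/(2ΔE)
Δt_min = (1.055e-34 J·s) / (2 × 3.566e-18 J)
Δt_min = 1.479e-17 s = 14.787 as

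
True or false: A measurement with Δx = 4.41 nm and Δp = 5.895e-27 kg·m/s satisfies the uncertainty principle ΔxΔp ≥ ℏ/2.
No, it violates the uncertainty principle (impossible measurement).

Calculate the product ΔxΔp:
ΔxΔp = (4.410e-09 m) × (5.895e-27 kg·m/s)
ΔxΔp = 2.600e-35 J·s

Compare to the minimum allowed value ℏ/2:
ℏ/2 = 5.273e-35 J·s

Since ΔxΔp = 2.600e-35 J·s < 5.273e-35 J·s = ℏ/2,
the measurement violates the uncertainty principle.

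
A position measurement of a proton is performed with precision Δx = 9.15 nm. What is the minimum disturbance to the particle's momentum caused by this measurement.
5.763 × 10^-27 kg·m/s

The uncertainty principle implies that measuring position disturbs momentum:
ΔxΔp ≥ ℏ/2

When we measure position with precision Δx, we necessarily introduce a momentum uncertainty:
Δp ≥ ℏ/(2Δx)
Δp_min = (1.055e-34 J·s) / (2 × 9.150e-09 m)
Δp_min = 5.763e-27 kg·m/s

The more precisely we measure position, the greater the momentum disturbance.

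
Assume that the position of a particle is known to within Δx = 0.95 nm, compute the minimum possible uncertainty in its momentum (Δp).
5.550 × 10^-26 kg·m/s

Using the Heisenberg uncertainty principle:
ΔxΔp ≥ ℏ/2

The minimum uncertainty in momentum is:
Δp_min = ℏ/(2Δx)
Δp_min = (1.055e-34 J·s) / (2 × 9.500e-10 m)
Δp_min = 5.550e-26 kg·m/s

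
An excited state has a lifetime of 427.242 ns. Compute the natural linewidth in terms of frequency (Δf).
186.259 kHz

Using the energy-time uncertainty principle and E = hf:
ΔEΔt ≥ ℏ/2
hΔf·Δt ≥ ℏ/2

The minimum frequency uncertainty is:
Δf = ℏ/(2hτ) = 1/(4πτ)
Δf = 1/(4π × 4.272e-07 s)
Δf = 1.863e+05 Hz = 186.259 kHz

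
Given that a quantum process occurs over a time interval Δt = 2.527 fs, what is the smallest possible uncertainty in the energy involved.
130.236 meV

Using the energy-time uncertainty principle:
ΔEΔt ≥ ℏ/2

The minimum uncertainty in energy is:
ΔE_min = ℏ/(2Δt)
ΔE_min = (1.055e-34 J·s) / (2 × 2.527e-15 s)
ΔE_min = 2.087e-20 J = 130.236 meV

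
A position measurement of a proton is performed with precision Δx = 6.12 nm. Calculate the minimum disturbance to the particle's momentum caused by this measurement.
8.616 × 10^-27 kg·m/s

The uncertainty principle implies that measuring position disturbs momentum:
ΔxΔp ≥ ℏ/2

When we measure position with precision Δx, we necessarily introduce a momentum uncertainty:
Δp ≥ ℏ/(2Δx)
Δp_min = (1.055e-34 J·s) / (2 × 6.120e-09 m)
Δp_min = 8.616e-27 kg·m/s

The more precisely we measure position, the greater the momentum disturbance.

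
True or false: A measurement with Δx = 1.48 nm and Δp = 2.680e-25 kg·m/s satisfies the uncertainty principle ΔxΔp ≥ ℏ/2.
Yes, it satisfies the uncertainty principle.

Calculate the product ΔxΔp:
ΔxΔp = (1.480e-09 m) × (2.680e-25 kg·m/s)
ΔxΔp = 3.966e-34 J·s

Compare to the minimum allowed value ℏ/2:
ℏ/2 = 5.273e-35 J·s

Since ΔxΔp = 3.966e-34 J·s ≥ 5.273e-35 J·s = ℏ/2,
the measurement satisfies the uncertainty principle.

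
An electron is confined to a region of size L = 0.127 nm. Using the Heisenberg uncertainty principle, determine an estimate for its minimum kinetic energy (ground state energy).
590.548 meV

Using the uncertainty principle to estimate ground state energy:

1. The position uncertainty is approximately the confinement size:
   Δx ≈ L = 1.270e-10 m

2. From ΔxΔp ≥ ℏ/2, the minimum momentum uncertainty is:
   Δp ≈ ℏ/(2L) = 4.152e-25 kg·m/s

3. The kinetic energy is approximately:
   KE ≈ (Δp)²/(2m) = (4.152e-25)²/(2 × 9.109e-31 kg)
   KE ≈ 9.462e-20 J = 590.548 meV

This is an order-of-magnitude estimate of the ground state energy.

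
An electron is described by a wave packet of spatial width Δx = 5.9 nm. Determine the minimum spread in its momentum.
8.937 × 10^-27 kg·m/s

For a wave packet, the spatial width Δx and momentum spread Δp are related by the uncertainty principle:
ΔxΔp ≥ ℏ/2

The minimum momentum spread is:
Δp_min = ℏ/(2Δx)
Δp_min = (1.055e-34 J·s) / (2 × 5.900e-09 m)
Δp_min = 8.937e-27 kg·m/s

A wave packet cannot have both a well-defined position and well-defined momentum.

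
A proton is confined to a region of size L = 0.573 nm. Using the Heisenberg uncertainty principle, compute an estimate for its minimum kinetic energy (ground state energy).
15.800 μeV

Using the uncertainty principle to estimate ground state energy:

1. The position uncertainty is approximately the confinement size:
   Δx ≈ L = 5.730e-10 m

2. From ΔxΔp ≥ ℏ/2, the minimum momentum uncertainty is:
   Δp ≈ ℏ/(2L) = 9.202e-26 kg·m/s

3. The kinetic energy is approximately:
   KE ≈ (Δp)²/(2m) = (9.202e-26)²/(2 × 1.673e-27 kg)
   KE ≈ 2.531e-24 J = 15.800 μeV

This is an order-of-magnitude estimate of the ground state energy.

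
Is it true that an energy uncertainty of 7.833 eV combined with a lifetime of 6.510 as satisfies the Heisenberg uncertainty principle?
No, it violates the uncertainty relation.

Calculate the product ΔEΔt:
ΔE = 7.833 eV = 1.255e-18 J
ΔEΔt = (1.255e-18 J) × (6.510e-18 s)
ΔEΔt = 8.170e-36 J·s

Compare to the minimum allowed value ℏ/2:
ℏ/2 = 5.273e-35 J·s

Since ΔEΔt = 8.170e-36 J·s < 5.273e-35 J·s = ℏ/2,
this violates the uncertainty relation.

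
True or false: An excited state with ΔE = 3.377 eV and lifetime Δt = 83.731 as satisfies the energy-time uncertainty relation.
No, it violates the uncertainty relation.

Calculate the product ΔEΔt:
ΔE = 3.377 eV = 5.411e-19 J
ΔEΔt = (5.411e-19 J) × (8.373e-17 s)
ΔEΔt = 4.530e-35 J·s

Compare to the minimum allowed value ℏ/2:
ℏ/2 = 5.273e-35 J·s

Since ΔEΔt = 4.530e-35 J·s < 5.273e-35 J·s = ℏ/2,
this violates the uncertainty relation.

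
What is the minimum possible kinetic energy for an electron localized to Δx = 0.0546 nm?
3.195 eV

Localizing a particle requires giving it sufficient momentum uncertainty:

1. From uncertainty principle: Δp ≥ ℏ/(2Δx)
   Δp_min = (1.055e-34 J·s) / (2 × 5.460e-11 m)
   Δp_min = 9.657e-25 kg·m/s

2. This momentum uncertainty corresponds to kinetic energy:
   KE ≈ (Δp)²/(2m) = (9.657e-25)²/(2 × 9.109e-31 kg)
   KE = 5.119e-19 J = 3.195 eV

Tighter localization requires more energy.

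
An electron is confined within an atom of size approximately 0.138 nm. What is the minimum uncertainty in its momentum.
3.821 × 10^-25 kg·m/s

Using the Heisenberg uncertainty principle:
ΔxΔp ≥ ℏ/2

With Δx ≈ L = 1.380e-10 m (the confinement size):
Δp_min = ℏ/(2Δx)
Δp_min = (1.055e-34 J·s) / (2 × 1.380e-10 m)
Δp_min = 3.821e-25 kg·m/s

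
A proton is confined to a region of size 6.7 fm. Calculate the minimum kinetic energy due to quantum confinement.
115.559 keV

Using the uncertainty principle:

1. Position uncertainty: Δx ≈ 6.700e-15 m
2. Minimum momentum uncertainty: Δp = ℏ/(2Δx) = 7.870e-21 kg·m/s
3. Minimum kinetic energy:
   KE = (Δp)²/(2m) = (7.870e-21)²/(2 × 1.673e-27 kg)
   KE = 1.851e-14 J = 115.559 keV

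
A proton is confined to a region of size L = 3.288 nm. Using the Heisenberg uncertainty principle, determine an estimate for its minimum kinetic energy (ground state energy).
479.833 neV

Using the uncertainty principle to estimate ground state energy:

1. The position uncertainty is approximately the confinement size:
   Δx ≈ L = 3.288e-09 m

2. From ΔxΔp ≥ ℏ/2, the minimum momentum uncertainty is:
   Δp ≈ ℏ/(2L) = 1.604e-26 kg·m/s

3. The kinetic energy is approximately:
   KE ≈ (Δp)²/(2m) = (1.604e-26)²/(2 × 1.673e-27 kg)
   KE ≈ 7.688e-26 J = 479.833 neV

This is an order-of-magnitude estimate of the ground state energy.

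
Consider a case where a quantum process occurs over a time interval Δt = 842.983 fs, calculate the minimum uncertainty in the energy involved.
390.406 μeV

Using the energy-time uncertainty principle:
ΔEΔt ≥ ℏ/2

The minimum uncertainty in energy is:
ΔE_min = ℏ/(2Δt)
ΔE_min = (1.055e-34 J·s) / (2 × 8.430e-13 s)
ΔE_min = 6.255e-23 J = 390.406 μeV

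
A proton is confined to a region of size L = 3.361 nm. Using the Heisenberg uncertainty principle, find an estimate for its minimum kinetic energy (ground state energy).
459.216 neV

Using the uncertainty principle to estimate ground state energy:

1. The position uncertainty is approximately the confinement size:
   Δx ≈ L = 3.361e-09 m

2. From ΔxΔp ≥ ℏ/2, the minimum momentum uncertainty is:
   Δp ≈ ℏ/(2L) = 1.569e-26 kg·m/s

3. The kinetic energy is approximately:
   KE ≈ (Δp)²/(2m) = (1.569e-26)²/(2 × 1.673e-27 kg)
   KE ≈ 7.357e-26 J = 459.216 neV

This is an order-of-magnitude estimate of the ground state energy.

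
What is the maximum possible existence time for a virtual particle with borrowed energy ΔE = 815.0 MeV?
4.038 × 10^-25 s

Using the energy-time uncertainty principle:
ΔEΔt ≥ ℏ/2

For a virtual particle borrowing energy ΔE, the maximum lifetime is:
Δt_max = ℏ/(2ΔE)

Converting energy:
ΔE = 815.0 MeV = 1.306e-10 J

Δt_max = (1.055e-34 J·s) / (2 × 1.306e-10 J)
Δt_max = 4.038e-25 s = 4.038 × 10^-25 s

Virtual particles with higher borrowed energy exist for shorter times.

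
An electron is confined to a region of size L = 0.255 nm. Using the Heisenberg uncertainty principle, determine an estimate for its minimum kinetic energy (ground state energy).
146.481 meV

Using the uncertainty principle to estimate ground state energy:

1. The position uncertainty is approximately the confinement size:
   Δx ≈ L = 2.550e-10 m

2. From ΔxΔp ≥ ℏ/2, the minimum momentum uncertainty is:
   Δp ≈ ℏ/(2L) = 2.068e-25 kg·m/s

3. The kinetic energy is approximately:
   KE ≈ (Δp)²/(2m) = (2.068e-25)²/(2 × 9.109e-31 kg)
   KE ≈ 2.347e-20 J = 146.481 meV

This is an order-of-magnitude estimate of the ground state energy.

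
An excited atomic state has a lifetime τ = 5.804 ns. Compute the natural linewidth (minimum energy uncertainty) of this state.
56.703 neV

Using the energy-time uncertainty principle:
ΔEΔt ≥ ℏ/2

The lifetime τ represents the time uncertainty Δt.
The natural linewidth (minimum energy uncertainty) is:

ΔE = ℏ/(2τ)
ΔE = (1.055e-34 J·s) / (2 × 5.804e-09 s)
ΔE = 9.085e-27 J = 56.703 neV

This natural linewidth limits the precision of spectroscopic measurements.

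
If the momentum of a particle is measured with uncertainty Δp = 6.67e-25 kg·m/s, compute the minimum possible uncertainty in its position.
79.053 pm

Using the Heisenberg uncertainty principle:
ΔxΔp ≥ ℏ/2

The minimum uncertainty in position is:
Δx_min = ℏ/(2Δp)
Δx_min = (1.055e-34 J·s) / (2 × 6.670e-25 kg·m/s)
Δx_min = 7.905e-11 m = 79.053 pm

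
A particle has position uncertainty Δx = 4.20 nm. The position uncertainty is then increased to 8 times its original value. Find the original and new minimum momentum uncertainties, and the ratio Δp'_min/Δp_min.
Original Δp_min = 1.255 × 10^-26 kg·m/s; new Δp'_min = 1.569 × 10^-27 kg·m/s; ratio Δp'_min/Δp_min = 1/8.

From the uncertainty principle ΔxΔp ≥ ℏ/2, the minimum momentum uncertainty is Δp_min = ℏ/(2Δx).

Original (Δx = 4.20 nm = 4.200e-09 m):
Δp_min = (1.055e-34 J·s)/(2 × 4.200e-09 m) = 1.255e-26 kg·m/s

When Δx → 8Δx:
Δp'_min = ℏ/(2 × 8Δx) = (1/8) × ℏ/(2Δx) = (1/8) × Δp_min
Δp'_min = 1/8 × 1.255e-26 kg·m/s = 1.569e-27 kg·m/s

Since Δp_min ∝ 1/Δx, when Δx is increased to 8 times its original value, Δp_min decreases to 1/8 of its original value.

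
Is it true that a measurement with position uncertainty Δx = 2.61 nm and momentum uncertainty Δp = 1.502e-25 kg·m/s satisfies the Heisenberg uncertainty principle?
Yes, it satisfies the uncertainty principle.

Calculate the product ΔxΔp:
ΔxΔp = (2.610e-09 m) × (1.502e-25 kg·m/s)
ΔxΔp = 3.920e-34 J·s

Compare to the minimum allowed value ℏ/2:
ℏ/2 = 5.273e-35 J·s

Since ΔxΔp = 3.920e-34 J·s ≥ 5.273e-35 J·s = ℏ/2,
the measurement satisfies the uncertainty principle.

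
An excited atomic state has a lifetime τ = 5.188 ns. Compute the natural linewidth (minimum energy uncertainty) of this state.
63.436 neV

Using the energy-time uncertainty principle:
ΔEΔt ≥ ℏ/2

The lifetime τ represents the time uncertainty Δt.
The natural linewidth (minimum energy uncertainty) is:

ΔE = ℏ/(2τ)
ΔE = (1.055e-34 J·s) / (2 × 5.188e-09 s)
ΔE = 1.016e-26 J = 63.436 neV

This natural linewidth limits the precision of spectroscopic measurements.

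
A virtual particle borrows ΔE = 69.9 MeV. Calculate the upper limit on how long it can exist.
4.708 ys

Using the energy-time uncertainty principle:
ΔEΔt ≥ ℏ/2

For a virtual particle borrowing energy ΔE, the maximum lifetime is:
Δt_max = ℏ/(2ΔE)

Converting energy:
ΔE = 69.9 MeV = 1.120e-11 J

Δt_max = (1.055e-34 J·s) / (2 × 1.120e-11 J)
Δt_max = 4.708e-24 s = 4.708 ys

Virtual particles with higher borrowed energy exist for shorter times.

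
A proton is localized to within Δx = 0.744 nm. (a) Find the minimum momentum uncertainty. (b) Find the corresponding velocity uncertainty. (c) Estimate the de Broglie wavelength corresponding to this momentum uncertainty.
(a) Δp_min = 7.087 × 10^-26 kg·m/s
(b) Δv_min = 42.372 m/s
(c) λ_dB = 9.349 nm

Step-by-step:

(a) From the uncertainty principle:
Δp_min = ℏ/(2Δx) = (1.055e-34 J·s)/(2 × 7.440e-10 m) = 7.087e-26 kg·m/s

(b) The velocity uncertainty:
Δv = Δp/m = (7.087e-26 kg·m/s)/(1.673e-27 kg) = 4.237e+01 m/s = 42.372 m/s

(c) The de Broglie wavelength for this momentum:
λ = h/p = (6.626e-34 J·s)/(7.087e-26 kg·m/s) = 9.349e-09 m = 9.349 nm

Note: The de Broglie wavelength is comparable to the localization size, as expected from wave-particle duality.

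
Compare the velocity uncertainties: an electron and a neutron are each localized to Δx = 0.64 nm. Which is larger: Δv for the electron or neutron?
The electron has the larger minimum velocity uncertainty, by a ratio of 1838.7.

For both particles, Δp_min = ℏ/(2Δx) = 8.239e-26 kg·m/s (same for both).

The velocity uncertainty is Δv = Δp/m:
- electron: Δv = 8.239e-26 / 9.109e-31 = 9.044e+04 m/s = 90.443 km/s
- neutron: Δv = 8.239e-26 / 1.675e-27 = 4.919e+01 m/s = 49.189 m/s

Ratio: 9.044e+04 / 4.919e+01 = 1838.7

The lighter particle has larger velocity uncertainty because Δv ∝ 1/m.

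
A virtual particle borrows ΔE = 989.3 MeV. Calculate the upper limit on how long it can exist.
3.327 × 10^-25 s

Using the energy-time uncertainty principle:
ΔEΔt ≥ ℏ/2

For a virtual particle borrowing energy ΔE, the maximum lifetime is:
Δt_max = ℏ/(2ΔE)

Converting energy:
ΔE = 989.3 MeV = 1.585e-10 J

Δt_max = (1.055e-34 J·s) / (2 × 1.585e-10 J)
Δt_max = 3.327e-25 s = 3.327 × 10^-25 s

Virtual particles with higher borrowed energy exist for shorter times.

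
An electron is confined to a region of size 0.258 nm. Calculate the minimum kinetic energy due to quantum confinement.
143.095 meV

Using the uncertainty principle:

1. Position uncertainty: Δx ≈ 2.580e-10 m
2. Minimum momentum uncertainty: Δp = ℏ/(2Δx) = 2.044e-25 kg·m/s
3. Minimum kinetic energy:
   KE = (Δp)²/(2m) = (2.044e-25)²/(2 × 9.109e-31 kg)
   KE = 2.293e-20 J = 143.095 meV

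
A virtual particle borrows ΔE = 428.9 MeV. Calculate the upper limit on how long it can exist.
7.673 × 10^-25 s

Using the energy-time uncertainty principle:
ΔEΔt ≥ ℏ/2

For a virtual particle borrowing energy ΔE, the maximum lifetime is:
Δt_max = ℏ/(2ΔE)

Converting energy:
ΔE = 428.9 MeV = 6.872e-11 J

Δt_max = (1.055e-34 J·s) / (2 × 6.872e-11 J)
Δt_max = 7.673e-25 s = 7.673 × 10^-25 s

Virtual particles with higher borrowed energy exist for shorter times.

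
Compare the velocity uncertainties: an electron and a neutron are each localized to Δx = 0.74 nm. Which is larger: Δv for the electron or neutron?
The electron has the larger minimum velocity uncertainty, by a ratio of 1838.7.

For both particles, Δp_min = ℏ/(2Δx) = 7.125e-26 kg·m/s (same for both).

The velocity uncertainty is Δv = Δp/m:
- electron: Δv = 7.125e-26 / 9.109e-31 = 7.822e+04 m/s = 78.221 km/s
- neutron: Δv = 7.125e-26 / 1.675e-27 = 4.254e+01 m/s = 42.542 m/s

Ratio: 7.822e+04 / 4.254e+01 = 1838.7

The lighter particle has larger velocity uncertainty because Δv ∝ 1/m.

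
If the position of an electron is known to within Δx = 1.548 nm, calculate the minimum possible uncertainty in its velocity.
37.393 km/s

Using the Heisenberg uncertainty principle and Δp = mΔv:
ΔxΔp ≥ ℏ/2
Δx(mΔv) ≥ ℏ/2

The minimum uncertainty in velocity is:
Δv_min = ℏ/(2mΔx)
Δv_min = (1.055e-34 J·s) / (2 × 9.109e-31 kg × 1.548e-09 m)
Δv_min = 3.739e+04 m/s = 37.393 km/s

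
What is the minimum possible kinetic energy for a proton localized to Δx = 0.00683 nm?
111.202 meV

Localizing a particle requires giving it sufficient momentum uncertainty:

1. From uncertainty principle: Δp ≥ ℏ/(2Δx)
   Δp_min = (1.055e-34 J·s) / (2 × 6.830e-12 m)
   Δp_min = 7.720e-24 kg·m/s

2. This momentum uncertainty corresponds to kinetic energy:
   KE ≈ (Δp)²/(2m) = (7.720e-24)²/(2 × 1.673e-27 kg)
   KE = 1.782e-20 J = 111.202 meV

Tighter localization requires more energy.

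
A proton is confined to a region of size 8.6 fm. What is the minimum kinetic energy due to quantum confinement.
70.139 keV

Using the uncertainty principle:

1. Position uncertainty: Δx ≈ 8.600e-15 m
2. Minimum momentum uncertainty: Δp = ℏ/(2Δx) = 6.131e-21 kg·m/s
3. Minimum kinetic energy:
   KE = (Δp)²/(2m) = (6.131e-21)²/(2 × 1.673e-27 kg)
   KE = 1.124e-14 J = 70.139 keV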